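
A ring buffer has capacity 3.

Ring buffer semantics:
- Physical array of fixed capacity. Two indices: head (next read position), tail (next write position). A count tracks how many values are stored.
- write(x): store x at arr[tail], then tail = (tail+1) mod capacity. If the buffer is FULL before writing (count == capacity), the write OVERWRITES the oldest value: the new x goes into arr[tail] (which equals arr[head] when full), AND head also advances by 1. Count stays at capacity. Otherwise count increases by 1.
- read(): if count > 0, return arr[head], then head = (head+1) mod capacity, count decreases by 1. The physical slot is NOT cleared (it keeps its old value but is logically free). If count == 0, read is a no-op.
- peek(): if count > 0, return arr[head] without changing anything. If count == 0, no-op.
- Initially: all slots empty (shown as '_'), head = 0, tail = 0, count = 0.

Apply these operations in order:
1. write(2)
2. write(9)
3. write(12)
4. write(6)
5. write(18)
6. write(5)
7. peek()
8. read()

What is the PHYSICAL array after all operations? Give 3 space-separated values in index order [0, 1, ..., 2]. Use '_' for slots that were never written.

After op 1 (write(2)): arr=[2 _ _] head=0 tail=1 count=1
After op 2 (write(9)): arr=[2 9 _] head=0 tail=2 count=2
After op 3 (write(12)): arr=[2 9 12] head=0 tail=0 count=3
After op 4 (write(6)): arr=[6 9 12] head=1 tail=1 count=3
After op 5 (write(18)): arr=[6 18 12] head=2 tail=2 count=3
After op 6 (write(5)): arr=[6 18 5] head=0 tail=0 count=3
After op 7 (peek()): arr=[6 18 5] head=0 tail=0 count=3
After op 8 (read()): arr=[6 18 5] head=1 tail=0 count=2

Answer: 6 18 5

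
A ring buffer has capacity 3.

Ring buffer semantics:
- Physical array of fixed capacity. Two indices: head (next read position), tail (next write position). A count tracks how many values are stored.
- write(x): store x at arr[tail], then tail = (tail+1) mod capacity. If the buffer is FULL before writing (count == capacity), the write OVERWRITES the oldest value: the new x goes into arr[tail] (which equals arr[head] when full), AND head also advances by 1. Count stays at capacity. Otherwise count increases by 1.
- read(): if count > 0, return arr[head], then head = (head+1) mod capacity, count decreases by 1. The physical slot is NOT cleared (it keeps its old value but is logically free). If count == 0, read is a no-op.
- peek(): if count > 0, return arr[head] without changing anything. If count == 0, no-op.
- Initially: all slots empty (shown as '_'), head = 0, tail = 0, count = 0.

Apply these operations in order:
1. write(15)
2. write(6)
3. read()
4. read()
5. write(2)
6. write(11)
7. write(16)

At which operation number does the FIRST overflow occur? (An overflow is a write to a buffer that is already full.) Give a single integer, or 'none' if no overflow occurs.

After op 1 (write(15)): arr=[15 _ _] head=0 tail=1 count=1
After op 2 (write(6)): arr=[15 6 _] head=0 tail=2 count=2
After op 3 (read()): arr=[15 6 _] head=1 tail=2 count=1
After op 4 (read()): arr=[15 6 _] head=2 tail=2 count=0
After op 5 (write(2)): arr=[15 6 2] head=2 tail=0 count=1
After op 6 (write(11)): arr=[11 6 2] head=2 tail=1 count=2
After op 7 (write(16)): arr=[11 16 2] head=2 tail=2 count=3

Answer: none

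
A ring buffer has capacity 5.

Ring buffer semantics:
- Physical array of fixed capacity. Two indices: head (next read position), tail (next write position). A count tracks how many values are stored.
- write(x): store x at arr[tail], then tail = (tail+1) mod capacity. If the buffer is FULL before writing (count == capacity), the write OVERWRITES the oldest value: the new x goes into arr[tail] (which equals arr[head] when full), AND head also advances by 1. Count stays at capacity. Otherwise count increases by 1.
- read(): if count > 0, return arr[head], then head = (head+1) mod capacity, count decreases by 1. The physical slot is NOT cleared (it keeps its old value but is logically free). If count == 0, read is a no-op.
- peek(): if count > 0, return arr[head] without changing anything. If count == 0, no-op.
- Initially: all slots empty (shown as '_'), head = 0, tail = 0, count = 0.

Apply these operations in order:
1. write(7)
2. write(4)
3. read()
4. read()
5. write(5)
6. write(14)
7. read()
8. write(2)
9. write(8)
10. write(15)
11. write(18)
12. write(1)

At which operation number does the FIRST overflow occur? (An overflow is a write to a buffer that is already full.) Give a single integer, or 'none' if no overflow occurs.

Answer: 12

Derivation:
After op 1 (write(7)): arr=[7 _ _ _ _] head=0 tail=1 count=1
After op 2 (write(4)): arr=[7 4 _ _ _] head=0 tail=2 count=2
After op 3 (read()): arr=[7 4 _ _ _] head=1 tail=2 count=1
After op 4 (read()): arr=[7 4 _ _ _] head=2 tail=2 count=0
After op 5 (write(5)): arr=[7 4 5 _ _] head=2 tail=3 count=1
After op 6 (write(14)): arr=[7 4 5 14 _] head=2 tail=4 count=2
After op 7 (read()): arr=[7 4 5 14 _] head=3 tail=4 count=1
After op 8 (write(2)): arr=[7 4 5 14 2] head=3 tail=0 count=2
After op 9 (write(8)): arr=[8 4 5 14 2] head=3 tail=1 count=3
After op 10 (write(15)): arr=[8 15 5 14 2] head=3 tail=2 count=4
After op 11 (write(18)): arr=[8 15 18 14 2] head=3 tail=3 count=5
After op 12 (write(1)): arr=[8 15 18 1 2] head=4 tail=4 count=5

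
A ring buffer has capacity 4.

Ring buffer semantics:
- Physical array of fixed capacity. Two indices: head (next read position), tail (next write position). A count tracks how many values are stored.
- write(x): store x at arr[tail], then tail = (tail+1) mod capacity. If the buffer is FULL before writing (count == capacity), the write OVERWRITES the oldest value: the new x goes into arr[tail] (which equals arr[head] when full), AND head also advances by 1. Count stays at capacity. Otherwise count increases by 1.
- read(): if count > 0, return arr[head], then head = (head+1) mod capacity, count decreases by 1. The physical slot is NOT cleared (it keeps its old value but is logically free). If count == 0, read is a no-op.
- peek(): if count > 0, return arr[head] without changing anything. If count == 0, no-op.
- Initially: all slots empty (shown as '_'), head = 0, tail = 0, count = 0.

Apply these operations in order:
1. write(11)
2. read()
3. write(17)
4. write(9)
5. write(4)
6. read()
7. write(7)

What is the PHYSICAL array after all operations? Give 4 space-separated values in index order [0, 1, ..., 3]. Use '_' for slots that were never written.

After op 1 (write(11)): arr=[11 _ _ _] head=0 tail=1 count=1
After op 2 (read()): arr=[11 _ _ _] head=1 tail=1 count=0
After op 3 (write(17)): arr=[11 17 _ _] head=1 tail=2 count=1
After op 4 (write(9)): arr=[11 17 9 _] head=1 tail=3 count=2
After op 5 (write(4)): arr=[11 17 9 4] head=1 tail=0 count=3
After op 6 (read()): arr=[11 17 9 4] head=2 tail=0 count=2
After op 7 (write(7)): arr=[7 17 9 4] head=2 tail=1 count=3

Answer: 7 17 9 4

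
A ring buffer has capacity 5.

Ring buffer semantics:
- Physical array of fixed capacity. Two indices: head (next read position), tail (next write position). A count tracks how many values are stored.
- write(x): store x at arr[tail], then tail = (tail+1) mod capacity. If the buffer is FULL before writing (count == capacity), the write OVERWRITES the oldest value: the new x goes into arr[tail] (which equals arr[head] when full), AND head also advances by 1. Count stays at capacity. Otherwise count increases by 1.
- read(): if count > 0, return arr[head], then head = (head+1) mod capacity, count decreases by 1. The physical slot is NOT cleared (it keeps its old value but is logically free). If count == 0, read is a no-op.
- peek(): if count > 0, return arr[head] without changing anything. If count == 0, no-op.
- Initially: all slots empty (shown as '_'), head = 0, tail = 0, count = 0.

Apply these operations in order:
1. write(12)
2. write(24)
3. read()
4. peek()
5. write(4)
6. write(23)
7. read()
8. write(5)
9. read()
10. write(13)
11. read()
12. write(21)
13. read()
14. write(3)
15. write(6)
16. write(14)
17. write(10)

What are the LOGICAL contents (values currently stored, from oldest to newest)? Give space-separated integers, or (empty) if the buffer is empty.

After op 1 (write(12)): arr=[12 _ _ _ _] head=0 tail=1 count=1
After op 2 (write(24)): arr=[12 24 _ _ _] head=0 tail=2 count=2
After op 3 (read()): arr=[12 24 _ _ _] head=1 tail=2 count=1
After op 4 (peek()): arr=[12 24 _ _ _] head=1 tail=2 count=1
After op 5 (write(4)): arr=[12 24 4 _ _] head=1 tail=3 count=2
After op 6 (write(23)): arr=[12 24 4 23 _] head=1 tail=4 count=3
After op 7 (read()): arr=[12 24 4 23 _] head=2 tail=4 count=2
After op 8 (write(5)): arr=[12 24 4 23 5] head=2 tail=0 count=3
After op 9 (read()): arr=[12 24 4 23 5] head=3 tail=0 count=2
After op 10 (write(13)): arr=[13 24 4 23 5] head=3 tail=1 count=3
After op 11 (read()): arr=[13 24 4 23 5] head=4 tail=1 count=2
After op 12 (write(21)): arr=[13 21 4 23 5] head=4 tail=2 count=3
After op 13 (read()): arr=[13 21 4 23 5] head=0 tail=2 count=2
After op 14 (write(3)): arr=[13 21 3 23 5] head=0 tail=3 count=3
After op 15 (write(6)): arr=[13 21 3 6 5] head=0 tail=4 count=4
After op 16 (write(14)): arr=[13 21 3 6 14] head=0 tail=0 count=5
After op 17 (write(10)): arr=[10 21 3 6 14] head=1 tail=1 count=5

Answer: 21 3 6 14 10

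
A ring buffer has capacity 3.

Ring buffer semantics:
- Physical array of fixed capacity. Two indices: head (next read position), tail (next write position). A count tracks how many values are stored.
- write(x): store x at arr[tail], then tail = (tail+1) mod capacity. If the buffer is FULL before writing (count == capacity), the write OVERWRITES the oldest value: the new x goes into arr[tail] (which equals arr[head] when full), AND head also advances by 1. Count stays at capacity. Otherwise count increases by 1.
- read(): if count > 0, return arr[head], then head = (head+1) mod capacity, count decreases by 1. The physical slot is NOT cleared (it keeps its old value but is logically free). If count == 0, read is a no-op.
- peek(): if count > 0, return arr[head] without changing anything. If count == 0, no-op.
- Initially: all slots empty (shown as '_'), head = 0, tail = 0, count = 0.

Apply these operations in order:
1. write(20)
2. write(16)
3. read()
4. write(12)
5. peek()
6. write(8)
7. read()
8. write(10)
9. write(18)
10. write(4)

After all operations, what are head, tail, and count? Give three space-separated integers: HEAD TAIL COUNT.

After op 1 (write(20)): arr=[20 _ _] head=0 tail=1 count=1
After op 2 (write(16)): arr=[20 16 _] head=0 tail=2 count=2
After op 3 (read()): arr=[20 16 _] head=1 tail=2 count=1
After op 4 (write(12)): arr=[20 16 12] head=1 tail=0 count=2
After op 5 (peek()): arr=[20 16 12] head=1 tail=0 count=2
After op 6 (write(8)): arr=[8 16 12] head=1 tail=1 count=3
After op 7 (read()): arr=[8 16 12] head=2 tail=1 count=2
After op 8 (write(10)): arr=[8 10 12] head=2 tail=2 count=3
After op 9 (write(18)): arr=[8 10 18] head=0 tail=0 count=3
After op 10 (write(4)): arr=[4 10 18] head=1 tail=1 count=3

Answer: 1 1 3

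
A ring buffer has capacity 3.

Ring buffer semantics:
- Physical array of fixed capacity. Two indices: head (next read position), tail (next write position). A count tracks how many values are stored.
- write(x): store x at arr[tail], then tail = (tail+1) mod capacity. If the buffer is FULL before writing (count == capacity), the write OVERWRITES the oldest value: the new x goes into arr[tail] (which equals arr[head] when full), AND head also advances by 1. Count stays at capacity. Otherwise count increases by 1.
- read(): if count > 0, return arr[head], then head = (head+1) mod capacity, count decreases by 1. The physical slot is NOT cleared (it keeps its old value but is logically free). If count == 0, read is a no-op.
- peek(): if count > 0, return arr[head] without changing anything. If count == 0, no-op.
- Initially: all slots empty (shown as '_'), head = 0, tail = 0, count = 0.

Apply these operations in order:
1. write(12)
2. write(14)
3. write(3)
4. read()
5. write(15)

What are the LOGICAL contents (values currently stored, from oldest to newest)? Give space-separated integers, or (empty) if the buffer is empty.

After op 1 (write(12)): arr=[12 _ _] head=0 tail=1 count=1
After op 2 (write(14)): arr=[12 14 _] head=0 tail=2 count=2
After op 3 (write(3)): arr=[12 14 3] head=0 tail=0 count=3
After op 4 (read()): arr=[12 14 3] head=1 tail=0 count=2
After op 5 (write(15)): arr=[15 14 3] head=1 tail=1 count=3

Answer: 14 3 15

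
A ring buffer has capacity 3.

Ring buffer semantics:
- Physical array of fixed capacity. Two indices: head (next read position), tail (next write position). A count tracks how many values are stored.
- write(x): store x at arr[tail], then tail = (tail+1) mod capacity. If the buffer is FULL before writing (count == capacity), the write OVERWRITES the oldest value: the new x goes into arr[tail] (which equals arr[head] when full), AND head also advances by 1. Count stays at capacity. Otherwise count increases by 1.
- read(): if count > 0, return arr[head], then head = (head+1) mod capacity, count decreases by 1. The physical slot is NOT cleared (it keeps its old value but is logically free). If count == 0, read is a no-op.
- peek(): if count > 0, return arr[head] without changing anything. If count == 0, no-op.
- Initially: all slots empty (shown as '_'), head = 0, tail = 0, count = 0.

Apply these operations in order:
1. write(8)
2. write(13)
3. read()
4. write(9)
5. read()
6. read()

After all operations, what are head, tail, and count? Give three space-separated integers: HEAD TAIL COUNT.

Answer: 0 0 0

Derivation:
After op 1 (write(8)): arr=[8 _ _] head=0 tail=1 count=1
After op 2 (write(13)): arr=[8 13 _] head=0 tail=2 count=2
After op 3 (read()): arr=[8 13 _] head=1 tail=2 count=1
After op 4 (write(9)): arr=[8 13 9] head=1 tail=0 count=2
After op 5 (read()): arr=[8 13 9] head=2 tail=0 count=1
After op 6 (read()): arr=[8 13 9] head=0 tail=0 count=0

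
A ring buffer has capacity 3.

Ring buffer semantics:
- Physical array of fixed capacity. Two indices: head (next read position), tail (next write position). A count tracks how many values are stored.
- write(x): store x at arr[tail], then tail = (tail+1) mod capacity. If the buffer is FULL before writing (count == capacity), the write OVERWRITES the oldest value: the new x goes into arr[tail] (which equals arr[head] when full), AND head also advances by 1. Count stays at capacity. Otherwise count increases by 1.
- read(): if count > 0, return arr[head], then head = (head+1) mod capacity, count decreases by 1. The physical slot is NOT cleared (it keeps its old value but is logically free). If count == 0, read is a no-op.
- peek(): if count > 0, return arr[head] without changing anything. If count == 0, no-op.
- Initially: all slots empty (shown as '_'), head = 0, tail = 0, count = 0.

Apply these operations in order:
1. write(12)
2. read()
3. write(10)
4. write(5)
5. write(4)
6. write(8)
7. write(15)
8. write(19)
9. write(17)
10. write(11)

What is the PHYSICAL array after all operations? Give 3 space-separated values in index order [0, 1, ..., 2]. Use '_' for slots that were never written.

After op 1 (write(12)): arr=[12 _ _] head=0 tail=1 count=1
After op 2 (read()): arr=[12 _ _] head=1 tail=1 count=0
After op 3 (write(10)): arr=[12 10 _] head=1 tail=2 count=1
After op 4 (write(5)): arr=[12 10 5] head=1 tail=0 count=2
After op 5 (write(4)): arr=[4 10 5] head=1 tail=1 count=3
After op 6 (write(8)): arr=[4 8 5] head=2 tail=2 count=3
After op 7 (write(15)): arr=[4 8 15] head=0 tail=0 count=3
After op 8 (write(19)): arr=[19 8 15] head=1 tail=1 count=3
After op 9 (write(17)): arr=[19 17 15] head=2 tail=2 count=3
After op 10 (write(11)): arr=[19 17 11] head=0 tail=0 count=3

Answer: 19 17 11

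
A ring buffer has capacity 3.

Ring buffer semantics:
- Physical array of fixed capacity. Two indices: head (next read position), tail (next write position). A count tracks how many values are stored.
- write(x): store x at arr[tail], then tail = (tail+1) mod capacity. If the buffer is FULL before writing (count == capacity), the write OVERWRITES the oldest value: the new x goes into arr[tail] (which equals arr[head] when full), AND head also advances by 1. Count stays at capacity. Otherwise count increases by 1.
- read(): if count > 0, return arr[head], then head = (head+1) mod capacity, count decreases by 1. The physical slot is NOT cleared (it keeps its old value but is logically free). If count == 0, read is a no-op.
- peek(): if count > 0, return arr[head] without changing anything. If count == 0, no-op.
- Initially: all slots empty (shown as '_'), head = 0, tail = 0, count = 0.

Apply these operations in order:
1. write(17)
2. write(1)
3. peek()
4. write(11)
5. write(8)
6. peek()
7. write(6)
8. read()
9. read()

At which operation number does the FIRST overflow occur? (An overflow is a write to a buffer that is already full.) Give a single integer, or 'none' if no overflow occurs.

After op 1 (write(17)): arr=[17 _ _] head=0 tail=1 count=1
After op 2 (write(1)): arr=[17 1 _] head=0 tail=2 count=2
After op 3 (peek()): arr=[17 1 _] head=0 tail=2 count=2
After op 4 (write(11)): arr=[17 1 11] head=0 tail=0 count=3
After op 5 (write(8)): arr=[8 1 11] head=1 tail=1 count=3
After op 6 (peek()): arr=[8 1 11] head=1 tail=1 count=3
After op 7 (write(6)): arr=[8 6 11] head=2 tail=2 count=3
After op 8 (read()): arr=[8 6 11] head=0 tail=2 count=2
After op 9 (read()): arr=[8 6 11] head=1 tail=2 count=1

Answer: 5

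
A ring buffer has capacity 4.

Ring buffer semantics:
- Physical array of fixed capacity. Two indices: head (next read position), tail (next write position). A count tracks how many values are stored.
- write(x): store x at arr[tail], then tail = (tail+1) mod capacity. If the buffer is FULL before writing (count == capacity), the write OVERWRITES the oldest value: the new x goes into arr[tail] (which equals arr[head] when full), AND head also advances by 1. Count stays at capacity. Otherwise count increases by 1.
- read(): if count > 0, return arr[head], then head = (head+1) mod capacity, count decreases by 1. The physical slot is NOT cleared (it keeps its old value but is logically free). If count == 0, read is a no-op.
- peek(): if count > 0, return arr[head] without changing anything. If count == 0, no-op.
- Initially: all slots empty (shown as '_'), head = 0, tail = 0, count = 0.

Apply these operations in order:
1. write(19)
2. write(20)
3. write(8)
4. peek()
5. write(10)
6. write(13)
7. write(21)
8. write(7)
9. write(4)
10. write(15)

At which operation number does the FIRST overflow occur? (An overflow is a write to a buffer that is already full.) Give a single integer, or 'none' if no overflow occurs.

After op 1 (write(19)): arr=[19 _ _ _] head=0 tail=1 count=1
After op 2 (write(20)): arr=[19 20 _ _] head=0 tail=2 count=2
After op 3 (write(8)): arr=[19 20 8 _] head=0 tail=3 count=3
After op 4 (peek()): arr=[19 20 8 _] head=0 tail=3 count=3
After op 5 (write(10)): arr=[19 20 8 10] head=0 tail=0 count=4
After op 6 (write(13)): arr=[13 20 8 10] head=1 tail=1 count=4
After op 7 (write(21)): arr=[13 21 8 10] head=2 tail=2 count=4
After op 8 (write(7)): arr=[13 21 7 10] head=3 tail=3 count=4
After op 9 (write(4)): arr=[13 21 7 4] head=0 tail=0 count=4
After op 10 (write(15)): arr=[15 21 7 4] head=1 tail=1 count=4

Answer: 6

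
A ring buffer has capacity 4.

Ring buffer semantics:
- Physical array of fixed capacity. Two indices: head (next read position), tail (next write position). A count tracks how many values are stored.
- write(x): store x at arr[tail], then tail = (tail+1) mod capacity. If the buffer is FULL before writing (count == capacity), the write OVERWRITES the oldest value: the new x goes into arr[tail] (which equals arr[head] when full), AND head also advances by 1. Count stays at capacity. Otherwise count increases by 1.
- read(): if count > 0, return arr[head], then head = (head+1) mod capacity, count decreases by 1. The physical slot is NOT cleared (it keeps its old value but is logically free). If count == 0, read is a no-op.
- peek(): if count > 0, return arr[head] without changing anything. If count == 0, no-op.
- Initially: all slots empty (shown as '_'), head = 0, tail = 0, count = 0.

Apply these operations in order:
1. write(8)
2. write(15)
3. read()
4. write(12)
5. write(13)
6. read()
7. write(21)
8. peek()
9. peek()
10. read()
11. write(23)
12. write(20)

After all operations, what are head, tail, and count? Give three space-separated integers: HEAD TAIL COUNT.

Answer: 3 3 4

Derivation:
After op 1 (write(8)): arr=[8 _ _ _] head=0 tail=1 count=1
After op 2 (write(15)): arr=[8 15 _ _] head=0 tail=2 count=2
After op 3 (read()): arr=[8 15 _ _] head=1 tail=2 count=1
After op 4 (write(12)): arr=[8 15 12 _] head=1 tail=3 count=2
After op 5 (write(13)): arr=[8 15 12 13] head=1 tail=0 count=3
After op 6 (read()): arr=[8 15 12 13] head=2 tail=0 count=2
After op 7 (write(21)): arr=[21 15 12 13] head=2 tail=1 count=3
After op 8 (peek()): arr=[21 15 12 13] head=2 tail=1 count=3
After op 9 (peek()): arr=[21 15 12 13] head=2 tail=1 count=3
After op 10 (read()): arr=[21 15 12 13] head=3 tail=1 count=2
After op 11 (write(23)): arr=[21 23 12 13] head=3 tail=2 count=3
After op 12 (write(20)): arr=[21 23 20 13] head=3 tail=3 count=4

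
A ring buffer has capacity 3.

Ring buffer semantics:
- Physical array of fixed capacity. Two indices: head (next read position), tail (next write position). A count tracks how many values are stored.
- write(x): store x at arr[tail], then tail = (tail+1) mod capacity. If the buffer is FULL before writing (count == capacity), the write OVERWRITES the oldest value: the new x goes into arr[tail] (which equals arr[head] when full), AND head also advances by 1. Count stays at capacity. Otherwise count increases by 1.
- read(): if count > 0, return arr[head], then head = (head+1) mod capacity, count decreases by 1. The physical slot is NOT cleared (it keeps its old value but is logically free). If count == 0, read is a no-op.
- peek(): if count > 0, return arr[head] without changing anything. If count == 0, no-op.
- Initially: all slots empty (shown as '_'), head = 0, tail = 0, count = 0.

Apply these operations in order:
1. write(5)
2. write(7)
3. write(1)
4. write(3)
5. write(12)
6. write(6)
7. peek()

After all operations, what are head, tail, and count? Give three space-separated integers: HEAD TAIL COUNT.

After op 1 (write(5)): arr=[5 _ _] head=0 tail=1 count=1
After op 2 (write(7)): arr=[5 7 _] head=0 tail=2 count=2
After op 3 (write(1)): arr=[5 7 1] head=0 tail=0 count=3
After op 4 (write(3)): arr=[3 7 1] head=1 tail=1 count=3
After op 5 (write(12)): arr=[3 12 1] head=2 tail=2 count=3
After op 6 (write(6)): arr=[3 12 6] head=0 tail=0 count=3
After op 7 (peek()): arr=[3 12 6] head=0 tail=0 count=3

Answer: 0 0 3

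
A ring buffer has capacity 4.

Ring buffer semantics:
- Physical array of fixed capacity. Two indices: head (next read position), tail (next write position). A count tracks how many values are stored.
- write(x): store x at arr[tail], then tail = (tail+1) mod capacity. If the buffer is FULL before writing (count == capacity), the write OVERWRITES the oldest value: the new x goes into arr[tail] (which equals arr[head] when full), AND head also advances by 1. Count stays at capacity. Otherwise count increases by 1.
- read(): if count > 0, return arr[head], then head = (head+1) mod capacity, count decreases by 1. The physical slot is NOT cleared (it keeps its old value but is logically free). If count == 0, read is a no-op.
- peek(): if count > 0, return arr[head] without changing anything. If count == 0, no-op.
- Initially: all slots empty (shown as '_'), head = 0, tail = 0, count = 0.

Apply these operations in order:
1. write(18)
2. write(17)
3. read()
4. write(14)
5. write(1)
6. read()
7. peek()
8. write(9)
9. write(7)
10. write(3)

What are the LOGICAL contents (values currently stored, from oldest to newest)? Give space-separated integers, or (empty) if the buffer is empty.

Answer: 1 9 7 3

Derivation:
After op 1 (write(18)): arr=[18 _ _ _] head=0 tail=1 count=1
After op 2 (write(17)): arr=[18 17 _ _] head=0 tail=2 count=2
After op 3 (read()): arr=[18 17 _ _] head=1 tail=2 count=1
After op 4 (write(14)): arr=[18 17 14 _] head=1 tail=3 count=2
After op 5 (write(1)): arr=[18 17 14 1] head=1 tail=0 count=3
After op 6 (read()): arr=[18 17 14 1] head=2 tail=0 count=2
After op 7 (peek()): arr=[18 17 14 1] head=2 tail=0 count=2
After op 8 (write(9)): arr=[9 17 14 1] head=2 tail=1 count=3
After op 9 (write(7)): arr=[9 7 14 1] head=2 tail=2 count=4
After op 10 (write(3)): arr=[9 7 3 1] head=3 tail=3 count=4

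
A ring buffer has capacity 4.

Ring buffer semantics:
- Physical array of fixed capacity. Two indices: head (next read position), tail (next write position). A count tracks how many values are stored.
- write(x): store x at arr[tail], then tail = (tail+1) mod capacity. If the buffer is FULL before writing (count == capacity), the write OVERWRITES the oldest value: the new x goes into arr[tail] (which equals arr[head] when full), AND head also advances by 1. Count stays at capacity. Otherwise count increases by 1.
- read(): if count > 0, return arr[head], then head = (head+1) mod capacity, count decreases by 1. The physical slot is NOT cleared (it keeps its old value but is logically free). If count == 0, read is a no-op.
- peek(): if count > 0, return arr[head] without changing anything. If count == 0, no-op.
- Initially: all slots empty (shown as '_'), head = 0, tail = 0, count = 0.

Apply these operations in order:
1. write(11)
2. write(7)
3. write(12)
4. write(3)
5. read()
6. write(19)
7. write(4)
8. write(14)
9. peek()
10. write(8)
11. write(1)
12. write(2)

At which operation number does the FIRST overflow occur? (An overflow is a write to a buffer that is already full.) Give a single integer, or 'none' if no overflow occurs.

Answer: 7

Derivation:
After op 1 (write(11)): arr=[11 _ _ _] head=0 tail=1 count=1
After op 2 (write(7)): arr=[11 7 _ _] head=0 tail=2 count=2
After op 3 (write(12)): arr=[11 7 12 _] head=0 tail=3 count=3
After op 4 (write(3)): arr=[11 7 12 3] head=0 tail=0 count=4
After op 5 (read()): arr=[11 7 12 3] head=1 tail=0 count=3
After op 6 (write(19)): arr=[19 7 12 3] head=1 tail=1 count=4
After op 7 (write(4)): arr=[19 4 12 3] head=2 tail=2 count=4
After op 8 (write(14)): arr=[19 4 14 3] head=3 tail=3 count=4
After op 9 (peek()): arr=[19 4 14 3] head=3 tail=3 count=4
After op 10 (write(8)): arr=[19 4 14 8] head=0 tail=0 count=4
After op 11 (write(1)): arr=[1 4 14 8] head=1 tail=1 count=4
After op 12 (write(2)): arr=[1 2 14 8] head=2 tail=2 count=4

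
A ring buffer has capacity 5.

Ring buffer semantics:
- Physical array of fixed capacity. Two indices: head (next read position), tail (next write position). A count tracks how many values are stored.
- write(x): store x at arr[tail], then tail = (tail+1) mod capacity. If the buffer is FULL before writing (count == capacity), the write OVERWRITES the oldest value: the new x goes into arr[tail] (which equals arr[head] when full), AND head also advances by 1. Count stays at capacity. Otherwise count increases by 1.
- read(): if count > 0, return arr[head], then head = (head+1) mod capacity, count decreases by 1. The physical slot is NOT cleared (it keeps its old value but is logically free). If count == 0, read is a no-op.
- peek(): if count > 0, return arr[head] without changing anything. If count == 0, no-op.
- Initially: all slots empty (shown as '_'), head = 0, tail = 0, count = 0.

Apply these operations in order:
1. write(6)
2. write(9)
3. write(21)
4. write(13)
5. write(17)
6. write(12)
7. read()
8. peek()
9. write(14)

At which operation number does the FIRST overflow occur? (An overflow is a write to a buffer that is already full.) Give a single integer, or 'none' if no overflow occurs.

Answer: 6

Derivation:
After op 1 (write(6)): arr=[6 _ _ _ _] head=0 tail=1 count=1
After op 2 (write(9)): arr=[6 9 _ _ _] head=0 tail=2 count=2
After op 3 (write(21)): arr=[6 9 21 _ _] head=0 tail=3 count=3
After op 4 (write(13)): arr=[6 9 21 13 _] head=0 tail=4 count=4
After op 5 (write(17)): arr=[6 9 21 13 17] head=0 tail=0 count=5
After op 6 (write(12)): arr=[12 9 21 13 17] head=1 tail=1 count=5
After op 7 (read()): arr=[12 9 21 13 17] head=2 tail=1 count=4
After op 8 (peek()): arr=[12 9 21 13 17] head=2 tail=1 count=4
After op 9 (write(14)): arr=[12 14 21 13 17] head=2 tail=2 count=5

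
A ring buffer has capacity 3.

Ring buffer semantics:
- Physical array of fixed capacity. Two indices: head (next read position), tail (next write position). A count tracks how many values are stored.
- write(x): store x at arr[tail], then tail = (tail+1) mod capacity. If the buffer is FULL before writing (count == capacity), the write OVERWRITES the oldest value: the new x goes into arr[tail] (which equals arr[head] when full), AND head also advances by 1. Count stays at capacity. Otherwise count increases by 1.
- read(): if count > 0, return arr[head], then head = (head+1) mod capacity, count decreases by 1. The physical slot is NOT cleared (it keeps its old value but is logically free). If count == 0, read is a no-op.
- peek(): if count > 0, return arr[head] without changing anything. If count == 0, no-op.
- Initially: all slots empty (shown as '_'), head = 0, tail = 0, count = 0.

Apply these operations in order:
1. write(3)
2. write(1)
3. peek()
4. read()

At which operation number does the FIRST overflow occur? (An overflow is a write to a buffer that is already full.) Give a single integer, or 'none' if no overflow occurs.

After op 1 (write(3)): arr=[3 _ _] head=0 tail=1 count=1
After op 2 (write(1)): arr=[3 1 _] head=0 tail=2 count=2
After op 3 (peek()): arr=[3 1 _] head=0 tail=2 count=2
After op 4 (read()): arr=[3 1 _] head=1 tail=2 count=1

Answer: none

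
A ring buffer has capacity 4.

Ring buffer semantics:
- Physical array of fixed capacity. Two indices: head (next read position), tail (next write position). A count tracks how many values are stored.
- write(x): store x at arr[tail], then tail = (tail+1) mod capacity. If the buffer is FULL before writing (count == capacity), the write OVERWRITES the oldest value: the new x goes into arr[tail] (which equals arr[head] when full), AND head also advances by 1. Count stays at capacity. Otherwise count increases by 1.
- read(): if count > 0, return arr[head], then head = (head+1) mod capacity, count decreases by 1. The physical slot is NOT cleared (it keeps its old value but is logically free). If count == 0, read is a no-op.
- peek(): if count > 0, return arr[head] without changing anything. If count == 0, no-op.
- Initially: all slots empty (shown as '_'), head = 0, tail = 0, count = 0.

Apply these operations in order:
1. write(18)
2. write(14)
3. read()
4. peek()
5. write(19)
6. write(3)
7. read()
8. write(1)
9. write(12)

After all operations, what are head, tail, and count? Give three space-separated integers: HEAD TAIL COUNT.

Answer: 2 2 4

Derivation:
After op 1 (write(18)): arr=[18 _ _ _] head=0 tail=1 count=1
After op 2 (write(14)): arr=[18 14 _ _] head=0 tail=2 count=2
After op 3 (read()): arr=[18 14 _ _] head=1 tail=2 count=1
After op 4 (peek()): arr=[18 14 _ _] head=1 tail=2 count=1
After op 5 (write(19)): arr=[18 14 19 _] head=1 tail=3 count=2
After op 6 (write(3)): arr=[18 14 19 3] head=1 tail=0 count=3
After op 7 (read()): arr=[18 14 19 3] head=2 tail=0 count=2
After op 8 (write(1)): arr=[1 14 19 3] head=2 tail=1 count=3
After op 9 (write(12)): arr=[1 12 19 3] head=2 tail=2 count=4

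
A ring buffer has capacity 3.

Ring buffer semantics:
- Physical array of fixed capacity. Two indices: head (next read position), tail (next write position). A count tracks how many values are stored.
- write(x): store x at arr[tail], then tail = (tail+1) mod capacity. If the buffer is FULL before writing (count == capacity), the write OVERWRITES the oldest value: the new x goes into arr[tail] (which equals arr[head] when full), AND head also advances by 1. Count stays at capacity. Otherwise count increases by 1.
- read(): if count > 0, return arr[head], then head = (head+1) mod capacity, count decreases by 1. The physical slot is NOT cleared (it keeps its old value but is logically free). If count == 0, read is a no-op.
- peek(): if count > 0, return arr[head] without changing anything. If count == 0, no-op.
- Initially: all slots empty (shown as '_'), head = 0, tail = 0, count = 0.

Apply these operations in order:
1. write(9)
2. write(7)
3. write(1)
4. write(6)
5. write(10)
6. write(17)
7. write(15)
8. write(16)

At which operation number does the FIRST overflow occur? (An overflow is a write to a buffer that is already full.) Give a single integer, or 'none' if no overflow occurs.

Answer: 4

Derivation:
After op 1 (write(9)): arr=[9 _ _] head=0 tail=1 count=1
After op 2 (write(7)): arr=[9 7 _] head=0 tail=2 count=2
After op 3 (write(1)): arr=[9 7 1] head=0 tail=0 count=3
After op 4 (write(6)): arr=[6 7 1] head=1 tail=1 count=3
After op 5 (write(10)): arr=[6 10 1] head=2 tail=2 count=3
After op 6 (write(17)): arr=[6 10 17] head=0 tail=0 count=3
After op 7 (write(15)): arr=[15 10 17] head=1 tail=1 count=3
After op 8 (write(16)): arr=[15 16 17] head=2 tail=2 count=3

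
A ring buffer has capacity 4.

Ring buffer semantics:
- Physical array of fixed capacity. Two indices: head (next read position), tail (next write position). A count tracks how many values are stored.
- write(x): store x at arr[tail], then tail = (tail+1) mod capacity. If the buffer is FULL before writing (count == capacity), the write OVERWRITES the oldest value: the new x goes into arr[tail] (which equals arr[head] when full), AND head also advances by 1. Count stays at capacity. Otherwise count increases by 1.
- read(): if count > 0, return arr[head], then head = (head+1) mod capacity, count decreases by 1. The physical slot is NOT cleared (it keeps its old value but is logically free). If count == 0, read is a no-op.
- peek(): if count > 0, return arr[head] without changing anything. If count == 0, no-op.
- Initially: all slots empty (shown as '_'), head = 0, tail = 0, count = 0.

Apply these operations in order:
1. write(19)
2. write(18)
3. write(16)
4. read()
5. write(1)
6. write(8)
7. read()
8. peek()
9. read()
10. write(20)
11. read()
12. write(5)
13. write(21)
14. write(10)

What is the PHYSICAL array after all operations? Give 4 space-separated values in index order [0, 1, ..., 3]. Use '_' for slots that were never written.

Answer: 10 20 5 21

Derivation:
After op 1 (write(19)): arr=[19 _ _ _] head=0 tail=1 count=1
After op 2 (write(18)): arr=[19 18 _ _] head=0 tail=2 count=2
After op 3 (write(16)): arr=[19 18 16 _] head=0 tail=3 count=3
After op 4 (read()): arr=[19 18 16 _] head=1 tail=3 count=2
After op 5 (write(1)): arr=[19 18 16 1] head=1 tail=0 count=3
After op 6 (write(8)): arr=[8 18 16 1] head=1 tail=1 count=4
After op 7 (read()): arr=[8 18 16 1] head=2 tail=1 count=3
After op 8 (peek()): arr=[8 18 16 1] head=2 tail=1 count=3
After op 9 (read()): arr=[8 18 16 1] head=3 tail=1 count=2
After op 10 (write(20)): arr=[8 20 16 1] head=3 tail=2 count=3
After op 11 (read()): arr=[8 20 16 1] head=0 tail=2 count=2
After op 12 (write(5)): arr=[8 20 5 1] head=0 tail=3 count=3
After op 13 (write(21)): arr=[8 20 5 21] head=0 tail=0 count=4
After op 14 (write(10)): arr=[10 20 5 21] head=1 tail=1 count=4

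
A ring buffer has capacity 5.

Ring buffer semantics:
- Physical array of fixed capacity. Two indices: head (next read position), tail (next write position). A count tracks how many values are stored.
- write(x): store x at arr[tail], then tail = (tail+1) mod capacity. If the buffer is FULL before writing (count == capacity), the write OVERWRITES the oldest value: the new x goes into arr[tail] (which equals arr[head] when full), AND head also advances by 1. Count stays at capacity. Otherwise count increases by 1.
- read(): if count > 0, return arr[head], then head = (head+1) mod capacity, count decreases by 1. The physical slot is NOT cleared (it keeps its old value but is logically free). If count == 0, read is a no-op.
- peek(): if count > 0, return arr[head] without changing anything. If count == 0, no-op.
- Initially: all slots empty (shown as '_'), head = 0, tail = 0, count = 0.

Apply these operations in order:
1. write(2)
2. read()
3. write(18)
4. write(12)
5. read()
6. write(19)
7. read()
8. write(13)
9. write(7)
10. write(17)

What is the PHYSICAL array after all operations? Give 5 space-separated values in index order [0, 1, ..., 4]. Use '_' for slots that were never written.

After op 1 (write(2)): arr=[2 _ _ _ _] head=0 tail=1 count=1
After op 2 (read()): arr=[2 _ _ _ _] head=1 tail=1 count=0
After op 3 (write(18)): arr=[2 18 _ _ _] head=1 tail=2 count=1
After op 4 (write(12)): arr=[2 18 12 _ _] head=1 tail=3 count=2
After op 5 (read()): arr=[2 18 12 _ _] head=2 tail=3 count=1
After op 6 (write(19)): arr=[2 18 12 19 _] head=2 tail=4 count=2
After op 7 (read()): arr=[2 18 12 19 _] head=3 tail=4 count=1
After op 8 (write(13)): arr=[2 18 12 19 13] head=3 tail=0 count=2
After op 9 (write(7)): arr=[7 18 12 19 13] head=3 tail=1 count=3
After op 10 (write(17)): arr=[7 17 12 19 13] head=3 tail=2 count=4

Answer: 7 17 12 19 13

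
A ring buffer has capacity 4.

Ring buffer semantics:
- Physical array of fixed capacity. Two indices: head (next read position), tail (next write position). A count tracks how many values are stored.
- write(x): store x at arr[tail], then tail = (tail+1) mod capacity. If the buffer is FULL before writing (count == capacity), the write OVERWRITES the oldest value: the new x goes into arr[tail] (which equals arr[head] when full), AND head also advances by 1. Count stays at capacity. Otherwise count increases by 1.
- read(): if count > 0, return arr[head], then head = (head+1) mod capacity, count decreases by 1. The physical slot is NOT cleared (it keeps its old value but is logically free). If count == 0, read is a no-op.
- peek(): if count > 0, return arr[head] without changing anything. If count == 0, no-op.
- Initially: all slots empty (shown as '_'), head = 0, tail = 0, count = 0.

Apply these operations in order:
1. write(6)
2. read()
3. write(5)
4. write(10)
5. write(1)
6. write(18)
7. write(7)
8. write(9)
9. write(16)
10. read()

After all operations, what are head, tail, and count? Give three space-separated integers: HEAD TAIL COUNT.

After op 1 (write(6)): arr=[6 _ _ _] head=0 tail=1 count=1
After op 2 (read()): arr=[6 _ _ _] head=1 tail=1 count=0
After op 3 (write(5)): arr=[6 5 _ _] head=1 tail=2 count=1
After op 4 (write(10)): arr=[6 5 10 _] head=1 tail=3 count=2
After op 5 (write(1)): arr=[6 5 10 1] head=1 tail=0 count=3
After op 6 (write(18)): arr=[18 5 10 1] head=1 tail=1 count=4
After op 7 (write(7)): arr=[18 7 10 1] head=2 tail=2 count=4
After op 8 (write(9)): arr=[18 7 9 1] head=3 tail=3 count=4
After op 9 (write(16)): arr=[18 7 9 16] head=0 tail=0 count=4
After op 10 (read()): arr=[18 7 9 16] head=1 tail=0 count=3

Answer: 1 0 3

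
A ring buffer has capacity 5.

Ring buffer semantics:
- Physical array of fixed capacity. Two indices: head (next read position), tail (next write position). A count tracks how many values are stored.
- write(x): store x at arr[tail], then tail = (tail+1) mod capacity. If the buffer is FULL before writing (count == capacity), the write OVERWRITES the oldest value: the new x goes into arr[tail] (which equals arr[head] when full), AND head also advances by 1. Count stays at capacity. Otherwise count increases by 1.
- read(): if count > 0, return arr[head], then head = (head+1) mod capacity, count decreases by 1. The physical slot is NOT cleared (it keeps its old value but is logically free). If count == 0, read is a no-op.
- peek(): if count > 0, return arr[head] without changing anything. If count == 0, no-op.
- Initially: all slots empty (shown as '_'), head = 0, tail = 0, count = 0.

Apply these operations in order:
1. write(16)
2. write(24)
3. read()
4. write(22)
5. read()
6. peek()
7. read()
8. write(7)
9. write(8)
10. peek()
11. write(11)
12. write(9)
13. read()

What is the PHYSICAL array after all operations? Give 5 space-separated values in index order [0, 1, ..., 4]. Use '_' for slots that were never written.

Answer: 11 9 22 7 8

Derivation:
After op 1 (write(16)): arr=[16 _ _ _ _] head=0 tail=1 count=1
After op 2 (write(24)): arr=[16 24 _ _ _] head=0 tail=2 count=2
After op 3 (read()): arr=[16 24 _ _ _] head=1 tail=2 count=1
After op 4 (write(22)): arr=[16 24 22 _ _] head=1 tail=3 count=2
After op 5 (read()): arr=[16 24 22 _ _] head=2 tail=3 count=1
After op 6 (peek()): arr=[16 24 22 _ _] head=2 tail=3 count=1
After op 7 (read()): arr=[16 24 22 _ _] head=3 tail=3 count=0
After op 8 (write(7)): arr=[16 24 22 7 _] head=3 tail=4 count=1
After op 9 (write(8)): arr=[16 24 22 7 8] head=3 tail=0 count=2
After op 10 (peek()): arr=[16 24 22 7 8] head=3 tail=0 count=2
After op 11 (write(11)): arr=[11 24 22 7 8] head=3 tail=1 count=3
After op 12 (write(9)): arr=[11 9 22 7 8] head=3 tail=2 count=4
After op 13 (read()): arr=[11 9 22 7 8] head=4 tail=2 count=3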